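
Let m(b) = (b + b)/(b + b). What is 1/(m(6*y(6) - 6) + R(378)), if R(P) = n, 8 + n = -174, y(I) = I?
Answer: -1/181 ≈ -0.0055249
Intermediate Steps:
n = -182 (n = -8 - 174 = -182)
R(P) = -182
m(b) = 1 (m(b) = (2*b)/((2*b)) = (2*b)*(1/(2*b)) = 1)
1/(m(6*y(6) - 6) + R(378)) = 1/(1 - 182) = 1/(-181) = -1/181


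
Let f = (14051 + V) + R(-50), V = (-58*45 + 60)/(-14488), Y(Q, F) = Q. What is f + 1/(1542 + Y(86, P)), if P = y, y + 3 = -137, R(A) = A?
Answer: 10319945261/737077 ≈ 14001.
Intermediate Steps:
y = -140 (y = -3 - 137 = -140)
P = -140
V = 1275/7244 (V = (-2610 + 60)*(-1/14488) = -2550*(-1/14488) = 1275/7244 ≈ 0.17601)
f = 101424519/7244 (f = (14051 + 1275/7244) - 50 = 101786719/7244 - 50 = 101424519/7244 ≈ 14001.)
f + 1/(1542 + Y(86, P)) = 101424519/7244 + 1/(1542 + 86) = 101424519/7244 + 1/1628 = 10319945261/737077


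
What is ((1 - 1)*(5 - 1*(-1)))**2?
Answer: 0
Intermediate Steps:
((1 - 1)*(5 - 1*(-1)))**2 = (0*(5 + 1))**2 = (0*6)**2 = 0**2 = 0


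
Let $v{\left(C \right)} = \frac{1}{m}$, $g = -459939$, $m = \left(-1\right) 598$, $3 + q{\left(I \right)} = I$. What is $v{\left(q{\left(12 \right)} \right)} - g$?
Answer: $\frac{275043521}{598} \approx 4.5994 \cdot 10^{5}$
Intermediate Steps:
$q{\left(I \right)} = -3 + I$
$m = -598$
$v{\left(C \right)} = - \frac{1}{598}$ ($v{\left(C \right)} = \frac{1}{-598} = - \frac{1}{598}$)
$v{\left(q{\left(12 \right)} \right)} - g = - \frac{1}{598} - -459939 = - \frac{1}{598} + 459939 = \frac{275043521}{598}$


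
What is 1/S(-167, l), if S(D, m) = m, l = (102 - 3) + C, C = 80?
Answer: 1/179 ≈ 0.0055866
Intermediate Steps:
l = 179 (l = (102 - 3) + 80 = 99 + 80 = 179)
1/S(-167, l) = 1/179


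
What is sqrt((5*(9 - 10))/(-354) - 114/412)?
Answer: I*sqrt(87271797)/18231 ≈ 0.51242*I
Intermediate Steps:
sqrt((5*(9 - 10))/(-354) - 114/412) = sqrt((5*(-1))*(-1/354) - 114*1/412) = sqrt(-5*(-1/354) - 57/206) = sqrt(5/354 - 57/206) = sqrt(-4787/18231) = I*sqrt(87271797)/18231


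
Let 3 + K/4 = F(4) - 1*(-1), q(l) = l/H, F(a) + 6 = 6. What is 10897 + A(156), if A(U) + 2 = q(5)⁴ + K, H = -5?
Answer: 10888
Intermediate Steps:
F(a) = 0 (F(a) = -6 + 6 = 0)
q(l) = -l/5 (q(l) = l/(-5) = l*(-⅕) = -l/5)
K = -8 (K = -12 + 4*(0 - 1*(-1)) = -12 + 4*(0 + 1) = -12 + 4*1 = -12 + 4 = -8)
A(U) = -9 (A(U) = -2 + ((-⅕*5)⁴ - 8) = -2 + ((-1)⁴ - 8) = -2 + (1 - 8) = -2 - 7 = -9)
10897 + A(156) = 10897 - 9 = 10888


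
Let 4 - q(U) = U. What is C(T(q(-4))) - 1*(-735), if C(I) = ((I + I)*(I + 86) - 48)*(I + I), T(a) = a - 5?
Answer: 3651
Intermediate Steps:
q(U) = 4 - U
T(a) = -5 + a
C(I) = 2*I*(-48 + 2*I*(86 + I)) (C(I) = ((2*I)*(86 + I) - 48)*(2*I) = (2*I*(86 + I) - 48)*(2*I) = (-48 + 2*I*(86 + I))*(2*I) = 2*I*(-48 + 2*I*(86 + I)))
C(T(q(-4))) - 1*(-735) = 4*(-5 + (4 - 1*(-4)))*(-24 + (-5 + (4 - 1*(-4)))² + 86*(-5 + (4 - 1*(-4)))) - 1*(-735) = 4*(-5 + (4 + 4))*(-24 + (-5 + (4 + 4))² + 86*(-5 + (4 + 4))) + 735 = 4*(-5 + 8)*(-24 + (-5 + 8)² + 86*(-5 + 8)) + 735 = 4*3*(-24 + 3² + 86*3) + 735 = 4*3*(-24 + 9 + 258) + 735 = 4*3*243 + 735 = 2916 + 735 = 3651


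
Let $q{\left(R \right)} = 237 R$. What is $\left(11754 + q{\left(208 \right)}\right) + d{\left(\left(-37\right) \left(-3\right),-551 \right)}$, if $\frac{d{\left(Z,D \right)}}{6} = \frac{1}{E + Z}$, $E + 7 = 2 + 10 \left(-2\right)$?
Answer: $\frac{2625153}{43} \approx 61050.0$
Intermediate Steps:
$E = -25$ ($E = -7 + \left(2 + 10 \left(-2\right)\right) = -7 + \left(2 - 20\right) = -7 - 18 = -25$)
$d{\left(Z,D \right)} = \frac{6}{-25 + Z}$
$\left(11754 + q{\left(208 \right)}\right) + d{\left(\left(-37\right) \left(-3\right),-551 \right)} = \left(11754 + 237 \cdot 208\right) + \frac{6}{-25 - -111} = \left(11754 + 49296\right) + \frac{6}{-25 + 111} = 61050 + \frac{6}{86} = 61050 + 6 \cdot \frac{1}{86} = 61050 + \frac{3}{43} = \frac{2625153}{43}$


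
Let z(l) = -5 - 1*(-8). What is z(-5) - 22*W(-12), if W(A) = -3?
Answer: 69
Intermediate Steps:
z(l) = 3 (z(l) = -5 + 8 = 3)
z(-5) - 22*W(-12) = 3 - 22*(-3) = 3 + 66 = 69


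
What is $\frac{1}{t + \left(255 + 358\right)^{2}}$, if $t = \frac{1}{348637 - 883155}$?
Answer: $\frac{534518}{200855294341} \approx 2.6612 \cdot 10^{-6}$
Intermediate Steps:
$t = - \frac{1}{534518}$ ($t = \frac{1}{-534518} = - \frac{1}{534518} \approx -1.8708 \cdot 10^{-6}$)
$\frac{1}{t + \left(255 + 358\right)^{2}} = \frac{1}{- \frac{1}{534518} + \left(255 + 358\right)^{2}} = \frac{1}{- \frac{1}{534518} + 613^{2}} = \frac{1}{- \frac{1}{534518} + 375769} = \frac{1}{\frac{200855294341}{534518}} = \frac{534518}{200855294341}$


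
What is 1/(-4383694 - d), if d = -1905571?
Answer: -1/2478123 ≈ -4.0353e-7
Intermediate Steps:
1/(-4383694 - d) = 1/(-4383694 - 1*(-1905571)) = 1/(-4383694 + 1905571) = 1/(-2478123) = -1/2478123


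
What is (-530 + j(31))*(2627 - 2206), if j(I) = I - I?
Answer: -223130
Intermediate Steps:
j(I) = 0
(-530 + j(31))*(2627 - 2206) = (-530 + 0)*(2627 - 2206) = -530*421 = -223130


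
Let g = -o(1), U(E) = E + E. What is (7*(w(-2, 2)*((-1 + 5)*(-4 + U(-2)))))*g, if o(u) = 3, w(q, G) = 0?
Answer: 0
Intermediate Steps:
U(E) = 2*E
g = -3 (g = -1*3 = -3)
(7*(w(-2, 2)*((-1 + 5)*(-4 + U(-2)))))*g = (7*(0*((-1 + 5)*(-4 + 2*(-2)))))*(-3) = (7*(0*(4*(-4 - 4))))*(-3) = (7*(0*(4*(-8))))*(-3) = (7*(0*(-32)))*(-3) = (7*0)*(-3) = 0*(-3) = 0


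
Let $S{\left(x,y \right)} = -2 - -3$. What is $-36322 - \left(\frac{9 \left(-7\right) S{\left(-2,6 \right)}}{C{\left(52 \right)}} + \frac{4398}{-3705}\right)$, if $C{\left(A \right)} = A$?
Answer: $- \frac{179418831}{4940} \approx -36320.0$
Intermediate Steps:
$S{\left(x,y \right)} = 1$ ($S{\left(x,y \right)} = -2 + 3 = 1$)
$-36322 - \left(\frac{9 \left(-7\right) S{\left(-2,6 \right)}}{C{\left(52 \right)}} + \frac{4398}{-3705}\right) = -36322 - \left(\frac{9 \left(-7\right) 1}{52} + \frac{4398}{-3705}\right) = -36322 - \left(\left(-63\right) 1 \cdot \frac{1}{52} + 4398 \left(- \frac{1}{3705}\right)\right) = -36322 - \left(\left(-63\right) \frac{1}{52} - \frac{1466}{1235}\right) = -36322 - \left(- \frac{63}{52} - \frac{1466}{1235}\right) = -36322 - - \frac{11849}{4940} = -36322 + \frac{11849}{4940} = - \frac{179418831}{4940}$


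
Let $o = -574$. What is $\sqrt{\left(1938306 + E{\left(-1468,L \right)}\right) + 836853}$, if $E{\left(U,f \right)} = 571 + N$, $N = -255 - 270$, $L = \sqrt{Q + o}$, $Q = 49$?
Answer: $\sqrt{2775205} \approx 1665.9$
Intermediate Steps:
$L = 5 i \sqrt{21}$ ($L = \sqrt{49 - 574} = \sqrt{-525} = 5 i \sqrt{21} \approx 22.913 i$)
$N = -525$ ($N = -255 - 270 = -525$)
$E{\left(U,f \right)} = 46$ ($E{\left(U,f \right)} = 571 - 525 = 46$)
$\sqrt{\left(1938306 + E{\left(-1468,L \right)}\right) + 836853} = \sqrt{\left(1938306 + 46\right) + 836853} = \sqrt{1938352 + 836853} = \sqrt{2775205}$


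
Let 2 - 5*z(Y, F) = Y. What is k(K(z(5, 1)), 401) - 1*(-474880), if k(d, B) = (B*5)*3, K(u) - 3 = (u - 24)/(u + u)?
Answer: 480895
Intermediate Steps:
z(Y, F) = ⅖ - Y/5
K(u) = 3 + (-24 + u)/(2*u) (K(u) = 3 + (u - 24)/(u + u) = 3 + (-24 + u)/((2*u)) = 3 + (-24 + u)*(1/(2*u)) = 3 + (-24 + u)/(2*u))
k(d, B) = 15*B (k(d, B) = (5*B)*3 = 15*B)
k(K(z(5, 1)), 401) - 1*(-474880) = 15*401 - 1*(-474880) = 6015 + 474880 = 480895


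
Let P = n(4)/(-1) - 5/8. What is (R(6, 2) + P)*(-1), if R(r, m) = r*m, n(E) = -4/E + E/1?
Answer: -67/8 ≈ -8.3750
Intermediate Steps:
n(E) = E - 4/E (n(E) = -4/E + E*1 = -4/E + E = E - 4/E)
R(r, m) = m*r
P = -29/8 (P = (4 - 4/4)/(-1) - 5/8 = (4 - 4*1/4)*(-1) - 5*1/8 = (4 - 1)*(-1) - 5/8 = 3*(-1) - 5/8 = -3 - 5/8 = -29/8 ≈ -3.6250)
(R(6, 2) + P)*(-1) = (2*6 - 29/8)*(-1) = (12 - 29/8)*(-1) = (67/8)*(-1) = -67/8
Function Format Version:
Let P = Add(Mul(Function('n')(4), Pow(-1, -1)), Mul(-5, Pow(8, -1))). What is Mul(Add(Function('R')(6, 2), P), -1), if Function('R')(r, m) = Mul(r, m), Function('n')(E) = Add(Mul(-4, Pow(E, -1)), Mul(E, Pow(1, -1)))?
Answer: Rational(-67, 8) ≈ -8.3750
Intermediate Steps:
Function('n')(E) = Add(E, Mul(-4, Pow(E, -1))) (Function('n')(E) = Add(Mul(-4, Pow(E, -1)), Mul(E, 1)) = Add(Mul(-4, Pow(E, -1)), E) = Add(E, Mul(-4, Pow(E, -1))))
Function('R')(r, m) = Mul(m, r)
P = Rational(-29, 8) (P = Add(Mul(Add(4, Mul(-4, Pow(4, -1))), Pow(-1, -1)), Mul(-5, Pow(8, -1))) = Add(Mul(Add(4, Mul(-4, Rational(1, 4))), -1), Mul(-5, Rational(1, 8))) = Add(Mul(Add(4, -1), -1), Rational(-5, 8)) = Add(Mul(3, -1), Rational(-5, 8)) = Add(-3, Rational(-5, 8)) = Rational(-29, 8) ≈ -3.6250)
Mul(Add(Function('R')(6, 2), P), -1) = Mul(Add(Mul(2, 6), Rational(-29, 8)), -1) = Mul(Add(12, Rational(-29, 8)), -1) = Mul(Rational(67, 8), -1) = Rational(-67, 8)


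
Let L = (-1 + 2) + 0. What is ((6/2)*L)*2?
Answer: 6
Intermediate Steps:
L = 1 (L = 1 + 0 = 1)
((6/2)*L)*2 = ((6/2)*1)*2 = ((6*(1/2))*1)*2 = (3*1)*2 = 3*2 = 6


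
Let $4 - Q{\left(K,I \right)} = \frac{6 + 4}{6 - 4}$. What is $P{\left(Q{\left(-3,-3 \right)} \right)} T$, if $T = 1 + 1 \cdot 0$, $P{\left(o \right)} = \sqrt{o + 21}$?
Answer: $2 \sqrt{5} \approx 4.4721$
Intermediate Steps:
$Q{\left(K,I \right)} = -1$ ($Q{\left(K,I \right)} = 4 - \frac{6 + 4}{6 - 4} = 4 - \frac{10}{2} = 4 - 10 \cdot \frac{1}{2} = 4 - 5 = -1$)
$P{\left(o \right)} = \sqrt{21 + o}$
$T = 1$ ($T = 1 + 0 = 1$)
$P{\left(Q{\left(-3,-3 \right)} \right)} T = \sqrt{21 - 1} \cdot 1 = \sqrt{20} \cdot 1 = 2 \sqrt{5} \cdot 1 = 2 \sqrt{5}$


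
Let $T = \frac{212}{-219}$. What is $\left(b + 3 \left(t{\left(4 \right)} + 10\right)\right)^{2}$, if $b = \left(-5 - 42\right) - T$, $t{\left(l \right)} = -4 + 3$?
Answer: $\frac{17372224}{47961} \approx 362.22$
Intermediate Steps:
$t{\left(l \right)} = -1$
$T = - \frac{212}{219}$ ($T = 212 \left(- \frac{1}{219}\right) = - \frac{212}{219} \approx -0.96804$)
$b = - \frac{10081}{219}$ ($b = \left(-5 - 42\right) - - \frac{212}{219} = \left(-5 - 42\right) + \frac{212}{219} = -47 + \frac{212}{219} = - \frac{10081}{219} \approx -46.032$)
$\left(b + 3 \left(t{\left(4 \right)} + 10\right)\right)^{2} = \left(- \frac{10081}{219} + 3 \left(-1 + 10\right)\right)^{2} = \left(- \frac{10081}{219} + 3 \cdot 9\right)^{2} = \left(- \frac{10081}{219} + 27\right)^{2} = \left(- \frac{4168}{219}\right)^{2} = \frac{17372224}{47961}$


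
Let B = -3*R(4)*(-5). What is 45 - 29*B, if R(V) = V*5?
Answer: -8655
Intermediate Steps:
R(V) = 5*V
B = 300 (B = -15*4*(-5) = -3*20*(-5) = -60*(-5) = 300)
45 - 29*B = 45 - 29*300 = 45 - 8700 = -8655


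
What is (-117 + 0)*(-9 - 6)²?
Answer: -26325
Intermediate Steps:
(-117 + 0)*(-9 - 6)² = -117*(-15)² = -117*225 = -26325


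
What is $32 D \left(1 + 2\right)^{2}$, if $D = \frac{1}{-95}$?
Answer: $- \frac{288}{95} \approx -3.0316$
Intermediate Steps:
$D = - \frac{1}{95} \approx -0.010526$
$32 D \left(1 + 2\right)^{2} = 32 \left(- \frac{1}{95}\right) \left(1 + 2\right)^{2} = - \frac{32 \cdot 3^{2}}{95} = \left(- \frac{32}{95}\right) 9 = - \frac{288}{95}$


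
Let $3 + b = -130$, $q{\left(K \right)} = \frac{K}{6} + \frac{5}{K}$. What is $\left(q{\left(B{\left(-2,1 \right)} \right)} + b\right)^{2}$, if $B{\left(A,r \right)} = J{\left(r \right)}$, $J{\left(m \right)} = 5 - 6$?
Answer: $\frac{687241}{36} \approx 19090.0$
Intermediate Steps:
$J{\left(m \right)} = -1$ ($J{\left(m \right)} = 5 - 6 = -1$)
$B{\left(A,r \right)} = -1$
$q{\left(K \right)} = \frac{5}{K} + \frac{K}{6}$ ($q{\left(K \right)} = K \frac{1}{6} + \frac{5}{K} = \frac{K}{6} + \frac{5}{K} = \frac{5}{K} + \frac{K}{6}$)
$b = -133$ ($b = -3 - 130 = -133$)
$\left(q{\left(B{\left(-2,1 \right)} \right)} + b\right)^{2} = \left(\left(\frac{5}{-1} + \frac{1}{6} \left(-1\right)\right) - 133\right)^{2} = \left(\left(5 \left(-1\right) - \frac{1}{6}\right) - 133\right)^{2} = \left(\left(-5 - \frac{1}{6}\right) - 133\right)^{2} = \left(- \frac{31}{6} - 133\right)^{2} = \left(- \frac{829}{6}\right)^{2} = \frac{687241}{36}$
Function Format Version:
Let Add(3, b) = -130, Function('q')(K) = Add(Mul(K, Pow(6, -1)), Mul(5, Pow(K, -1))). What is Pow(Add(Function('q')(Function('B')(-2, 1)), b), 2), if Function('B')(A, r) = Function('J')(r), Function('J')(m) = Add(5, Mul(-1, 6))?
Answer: Rational(687241, 36) ≈ 19090.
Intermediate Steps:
Function('J')(m) = -1 (Function('J')(m) = Add(5, -6) = -1)
Function('B')(A, r) = -1
Function('q')(K) = Add(Mul(5, Pow(K, -1)), Mul(Rational(1, 6), K)) (Function('q')(K) = Add(Mul(K, Rational(1, 6)), Mul(5, Pow(K, -1))) = Add(Mul(Rational(1, 6), K), Mul(5, Pow(K, -1))) = Add(Mul(5, Pow(K, -1)), Mul(Rational(1, 6), K)))
b = -133 (b = Add(-3, -130) = -133)
Pow(Add(Function('q')(Function('B')(-2, 1)), b), 2) = Pow(Add(Add(Mul(5, Pow(-1, -1)), Mul(Rational(1, 6), -1)), -133), 2) = Pow(Add(Add(Mul(5, -1), Rational(-1, 6)), -133), 2) = Pow(Add(Add(-5, Rational(-1, 6)), -133), 2) = Pow(Add(Rational(-31, 6), -133), 2) = Pow(Rational(-829, 6), 2) = Rational(687241, 36)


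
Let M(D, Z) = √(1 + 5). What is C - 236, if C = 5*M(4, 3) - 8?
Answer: -244 + 5*√6 ≈ -231.75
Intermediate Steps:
M(D, Z) = √6
C = -8 + 5*√6 (C = 5*√6 - 8 = -8 + 5*√6 ≈ 4.2475)
C - 236 = (-8 + 5*√6) - 236 = -244 + 5*√6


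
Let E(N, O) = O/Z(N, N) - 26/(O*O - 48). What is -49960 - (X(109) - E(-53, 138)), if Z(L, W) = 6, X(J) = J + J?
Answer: -476372203/9498 ≈ -50155.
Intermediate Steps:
X(J) = 2*J
E(N, O) = -26/(-48 + O**2) + O/6 (E(N, O) = O/6 - 26/(O*O - 48) = O*(1/6) - 26/(O**2 - 48) = O/6 - 26/(-48 + O**2) = -26/(-48 + O**2) + O/6)
-49960 - (X(109) - E(-53, 138)) = -49960 - (2*109 - (-156 + 138**3 - 48*138)/(6*(-48 + 138**2))) = -49960 - (218 - (-156 + 2628072 - 6624)/(6*(-48 + 19044))) = -49960 - (218 - 2621292/(6*18996)) = -49960 - (218 - 1*218441/9498) = -49960 - (218 - 218441/9498) = -49960 - 1*1852123/9498 = -49960 - 1852123/9498 = -476372203/9498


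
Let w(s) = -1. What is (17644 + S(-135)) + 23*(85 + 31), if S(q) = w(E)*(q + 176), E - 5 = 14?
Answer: 20271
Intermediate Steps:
E = 19 (E = 5 + 14 = 19)
S(q) = -176 - q (S(q) = -(q + 176) = -(176 + q) = -176 - q)
(17644 + S(-135)) + 23*(85 + 31) = (17644 + (-176 - 1*(-135))) + 23*(85 + 31) = (17644 + (-176 + 135)) + 23*116 = (17644 - 41) + 2668 = 17603 + 2668 = 20271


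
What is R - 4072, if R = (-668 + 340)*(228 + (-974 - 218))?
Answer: 312120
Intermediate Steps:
R = 316192 (R = -328*(228 - 1192) = -328*(-964) = 316192)
R - 4072 = 316192 - 4072 = 312120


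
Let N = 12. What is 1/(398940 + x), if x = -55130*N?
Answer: -1/262620 ≈ -3.8078e-6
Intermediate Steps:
x = -661560 (x = -55130*12 = -661560)
1/(398940 + x) = 1/(398940 - 661560) = 1/(-262620) = -1/262620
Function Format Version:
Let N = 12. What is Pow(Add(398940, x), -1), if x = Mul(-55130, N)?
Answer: Rational(-1, 262620) ≈ -3.8078e-6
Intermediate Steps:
x = -661560 (x = Mul(-55130, 12) = -661560)
Pow(Add(398940, x), -1) = Pow(Add(398940, -661560), -1) = Pow(-262620, -1) = Rational(-1, 262620)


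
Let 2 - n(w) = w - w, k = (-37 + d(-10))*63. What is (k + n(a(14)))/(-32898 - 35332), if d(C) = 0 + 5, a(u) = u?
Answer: 1007/34115 ≈ 0.029518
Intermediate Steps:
d(C) = 5
k = -2016 (k = (-37 + 5)*63 = -32*63 = -2016)
n(w) = 2 (n(w) = 2 - (w - w) = 2 - 1*0 = 2 + 0 = 2)
(k + n(a(14)))/(-32898 - 35332) = (-2016 + 2)/(-32898 - 35332) = -2014/(-68230) = -2014*(-1/68230) = 1007/34115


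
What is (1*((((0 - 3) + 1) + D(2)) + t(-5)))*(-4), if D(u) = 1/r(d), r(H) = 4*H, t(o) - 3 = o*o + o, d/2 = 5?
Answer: -841/10 ≈ -84.100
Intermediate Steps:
d = 10 (d = 2*5 = 10)
t(o) = 3 + o + o² (t(o) = 3 + (o*o + o) = 3 + (o² + o) = 3 + (o + o²) = 3 + o + o²)
D(u) = 1/40 (D(u) = 1/(4*10) = 1/40)
(1*((((0 - 3) + 1) + D(2)) + t(-5)))*(-4) = (1*((((0 - 3) + 1) + 1/40) + (3 - 5 + (-5)²)))*(-4) = (1*(((-3 + 1) + 1/40) + (3 - 5 + 25)))*(-4) = (1*((-2 + 1/40) + 23))*(-4) = (1*(-79/40 + 23))*(-4) = (1*(841/40))*(-4) = (841/40)*(-4) = -841/10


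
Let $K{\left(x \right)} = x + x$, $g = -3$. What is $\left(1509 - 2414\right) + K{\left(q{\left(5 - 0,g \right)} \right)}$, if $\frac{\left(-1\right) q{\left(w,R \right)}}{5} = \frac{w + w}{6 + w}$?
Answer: $- \frac{10055}{11} \approx -914.09$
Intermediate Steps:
$q{\left(w,R \right)} = - \frac{10 w}{6 + w}$ ($q{\left(w,R \right)} = - 5 \frac{w + w}{6 + w} = - 5 \frac{2 w}{6 + w} = - \frac{10 w}{6 + w}$)
$K{\left(x \right)} = 2 x$
$\left(1509 - 2414\right) + K{\left(q{\left(5 - 0,g \right)} \right)} = \left(1509 - 2414\right) + 2 \left(- \frac{10 \left(5 - 0\right)}{6 + \left(5 - 0\right)}\right) = -905 + 2 \left(- \frac{10 \left(5 + 0\right)}{6 + \left(5 + 0\right)}\right) = -905 + 2 \left(\left(-10\right) 5 \frac{1}{6 + 5}\right) = -905 + 2 \left(\left(-10\right) 5 \cdot \frac{1}{11}\right) = -905 + 2 \left(- \frac{50}{11}\right) = -905 - \frac{100}{11} = - \frac{10055}{11}$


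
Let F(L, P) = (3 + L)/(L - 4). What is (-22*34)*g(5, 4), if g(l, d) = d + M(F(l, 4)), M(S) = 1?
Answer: -3740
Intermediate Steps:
F(L, P) = (3 + L)/(-4 + L)
g(l, d) = 1 + d (g(l, d) = d + 1 = 1 + d)
(-22*34)*g(5, 4) = (-22*34)*(1 + 4) = -748*5 = -3740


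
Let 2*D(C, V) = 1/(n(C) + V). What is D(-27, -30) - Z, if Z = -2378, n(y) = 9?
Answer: 99875/42 ≈ 2378.0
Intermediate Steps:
D(C, V) = 1/(2*(9 + V))
D(-27, -30) - Z = 1/(2*(9 - 30)) - 1*(-2378) = (½)/(-21) + 2378 = (½)*(-1/21) + 2378 = -1/42 + 2378 = 99875/42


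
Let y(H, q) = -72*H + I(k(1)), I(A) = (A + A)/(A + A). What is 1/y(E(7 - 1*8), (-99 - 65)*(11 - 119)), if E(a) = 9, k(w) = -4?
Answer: -1/647 ≈ -0.0015456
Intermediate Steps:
I(A) = 1 (I(A) = (2*A)/((2*A)) = (2*A)*(1/(2*A)) = 1)
y(H, q) = 1 - 72*H (y(H, q) = -72*H + 1 = 1 - 72*H)
1/y(E(7 - 1*8), (-99 - 65)*(11 - 119)) = 1/(1 - 72*9) = 1/(1 - 648) = 1/(-647) = -1/647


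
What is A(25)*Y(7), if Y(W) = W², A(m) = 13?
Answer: 637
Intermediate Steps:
A(25)*Y(7) = 13*7² = 13*49 = 637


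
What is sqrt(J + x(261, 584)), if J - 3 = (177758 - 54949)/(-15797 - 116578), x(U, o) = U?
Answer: sqrt(184394091345)/26475 ≈ 16.220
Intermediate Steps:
J = 274316/132375 (J = 3 + (177758 - 54949)/(-15797 - 116578) = 3 + 122809/(-132375) = 3 + 122809*(-1/132375) = 3 - 122809/132375 = 274316/132375 ≈ 2.0723)
sqrt(J + x(261, 584)) = sqrt(274316/132375 + 261) = sqrt(34824191/132375) = sqrt(184394091345)/26475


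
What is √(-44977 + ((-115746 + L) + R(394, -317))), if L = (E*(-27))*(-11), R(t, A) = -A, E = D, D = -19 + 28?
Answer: I*√157733 ≈ 397.16*I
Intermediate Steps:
D = 9
E = 9
L = 2673 (L = (9*(-27))*(-11) = -243*(-11) = 2673)
√(-44977 + ((-115746 + L) + R(394, -317))) = √(-44977 + ((-115746 + 2673) - 1*(-317))) = √(-44977 + (-113073 + 317)) = √(-44977 - 112756) = √(-157733) = I*√157733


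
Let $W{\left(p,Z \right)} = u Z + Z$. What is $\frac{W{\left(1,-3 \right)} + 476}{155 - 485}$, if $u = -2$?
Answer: $- \frac{479}{330} \approx -1.4515$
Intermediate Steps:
$W{\left(p,Z \right)} = - Z$ ($W{\left(p,Z \right)} = - 2 Z + Z = - Z$)
$\frac{W{\left(1,-3 \right)} + 476}{155 - 485} = \frac{\left(-1\right) \left(-3\right) + 476}{155 - 485} = \frac{3 + 476}{-330} = 479 \left(- \frac{1}{330}\right) = - \frac{479}{330}$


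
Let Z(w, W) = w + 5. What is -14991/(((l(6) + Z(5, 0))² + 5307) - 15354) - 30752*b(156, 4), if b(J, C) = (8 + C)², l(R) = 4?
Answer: -43623050097/9851 ≈ -4.4283e+6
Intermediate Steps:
Z(w, W) = 5 + w
-14991/(((l(6) + Z(5, 0))² + 5307) - 15354) - 30752*b(156, 4) = -14991/(((4 + (5 + 5))² + 5307) - 15354) - 30752*(8 + 4)² = -14991/(((4 + 10)² + 5307) - 15354) - 30752*12² = -14991/((14² + 5307) - 15354) - 30752/(1/144) = -14991/((196 + 5307) - 15354) - 30752/1/144 = -14991/(5503 - 15354) - 30752*144 = -14991/(-9851) - 4428288 = -14991*(-1/9851) - 4428288 = 14991/9851 - 4428288 = -43623050097/9851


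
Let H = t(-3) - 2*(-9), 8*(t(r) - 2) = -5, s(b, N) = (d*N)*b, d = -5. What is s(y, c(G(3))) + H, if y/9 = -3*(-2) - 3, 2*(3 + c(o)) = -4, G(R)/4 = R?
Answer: 5555/8 ≈ 694.38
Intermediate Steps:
G(R) = 4*R
c(o) = -5 (c(o) = -3 + (½)*(-4) = -3 - 2 = -5)
y = 27 (y = 9*(-3*(-2) - 3) = 9*(6 - 3) = 9*3 = 27)
s(b, N) = -5*N*b (s(b, N) = (-5*N)*b = -5*N*b)
t(r) = 11/8 (t(r) = 2 + (⅛)*(-5) = 2 - 5/8 = 11/8)
H = 155/8 (H = 11/8 - 2*(-9) = 11/8 + 18 = 155/8 ≈ 19.375)
s(y, c(G(3))) + H = -5*(-5)*27 + 155/8 = 675 + 155/8 = 5555/8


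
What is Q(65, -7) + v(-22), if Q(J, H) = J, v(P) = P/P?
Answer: 66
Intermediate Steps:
v(P) = 1
Q(65, -7) + v(-22) = 65 + 1 = 66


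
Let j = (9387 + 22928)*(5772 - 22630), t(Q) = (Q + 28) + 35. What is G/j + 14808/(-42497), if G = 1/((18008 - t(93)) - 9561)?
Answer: -66882658996835057/191944378672791290 ≈ -0.34845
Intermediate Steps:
t(Q) = 63 + Q (t(Q) = (28 + Q) + 35 = 63 + Q)
j = -544766270 (j = 32315*(-16858) = -544766270)
G = 1/8291 (G = 1/((18008 - (63 + 93)) - 9561) = 1/((18008 - 1*156) - 9561) = 1/((18008 - 156) - 9561) = 1/(17852 - 9561) = 1/8291 ≈ 0.00012061)
G/j + 14808/(-42497) = (1/8291)/(-544766270) + 14808/(-42497) = (1/8291)*(-1/544766270) + 14808*(-1/42497) = -1/4516657144570 - 14808/42497 = -66882658996835057/191944378672791290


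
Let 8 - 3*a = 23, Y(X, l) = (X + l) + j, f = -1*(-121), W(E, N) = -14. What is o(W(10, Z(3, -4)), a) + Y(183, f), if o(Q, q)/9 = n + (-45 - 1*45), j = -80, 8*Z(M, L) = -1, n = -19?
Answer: -757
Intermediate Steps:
Z(M, L) = -⅛ (Z(M, L) = (⅛)*(-1) = -⅛)
f = 121
Y(X, l) = -80 + X + l (Y(X, l) = (X + l) - 80 = -80 + X + l)
a = -5 (a = 8/3 - ⅓*23 = 8/3 - 23/3 = -5)
o(Q, q) = -981 (o(Q, q) = 9*(-19 + (-45 - 1*45)) = 9*(-19 + (-45 - 45)) = 9*(-19 - 90) = 9*(-109) = -981)
o(W(10, Z(3, -4)), a) + Y(183, f) = -981 + (-80 + 183 + 121) = -981 + 224 = -757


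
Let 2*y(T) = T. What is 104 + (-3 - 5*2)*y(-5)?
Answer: 273/2 ≈ 136.50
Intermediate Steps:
y(T) = T/2
104 + (-3 - 5*2)*y(-5) = 104 + (-3 - 5*2)*((½)*(-5)) = 104 + (-3 - 10)*(-5/2) = 104 - 13*(-5/2) = 104 + 65/2 = 273/2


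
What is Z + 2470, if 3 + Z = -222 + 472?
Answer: 2717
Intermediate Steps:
Z = 247 (Z = -3 + (-222 + 472) = -3 + 250 = 247)
Z + 2470 = 247 + 2470 = 2717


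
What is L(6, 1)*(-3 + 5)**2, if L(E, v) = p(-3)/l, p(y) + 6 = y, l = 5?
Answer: -36/5 ≈ -7.2000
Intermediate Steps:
p(y) = -6 + y
L(E, v) = -9/5 (L(E, v) = (-6 - 3)/5 = -9*1/5 = -9/5)
L(6, 1)*(-3 + 5)**2 = -9*(-3 + 5)**2/5 = -9/5*2**2 = -9/5*4 = -36/5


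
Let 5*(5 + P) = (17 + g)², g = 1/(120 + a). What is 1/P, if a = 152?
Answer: 73984/3908205 ≈ 0.018930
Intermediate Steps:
g = 1/272 (g = 1/(120 + 152) = 1/272 ≈ 0.0036765)
P = 3908205/73984 (P = -5 + (17 + 1/272)²/5 = -5 + (4625/272)²/5 = -5 + (⅕)*(21390625/73984) = -5 + 4278125/73984 = 3908205/73984 ≈ 52.825)
1/P = 1/(3908205/73984) = 73984/3908205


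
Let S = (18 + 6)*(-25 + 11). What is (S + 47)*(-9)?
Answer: 2601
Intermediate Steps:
S = -336 (S = 24*(-14) = -336)
(S + 47)*(-9) = (-336 + 47)*(-9) = -289*(-9) = 2601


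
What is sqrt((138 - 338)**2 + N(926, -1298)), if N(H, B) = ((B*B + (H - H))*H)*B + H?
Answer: I*sqrt(2025046757266) ≈ 1.423e+6*I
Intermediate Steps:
N(H, B) = H + H*B**3 (N(H, B) = ((B**2 + 0)*H)*B + H = (B**2*H)*B + H = (H*B**2)*B + H = H*B**3 + H = H + H*B**3)
sqrt((138 - 338)**2 + N(926, -1298)) = sqrt((138 - 338)**2 + 926*(1 + (-1298)**3)) = sqrt((-200)**2 + 926*(1 - 2186875592)) = sqrt(40000 + 926*(-2186875591)) = sqrt(40000 - 2025046797266) = sqrt(-2025046757266) = I*sqrt(2025046757266)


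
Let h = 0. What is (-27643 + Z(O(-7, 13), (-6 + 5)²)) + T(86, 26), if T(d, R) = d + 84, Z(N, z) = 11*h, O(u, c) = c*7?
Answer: -27473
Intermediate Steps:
O(u, c) = 7*c
Z(N, z) = 0 (Z(N, z) = 11*0 = 0)
T(d, R) = 84 + d
(-27643 + Z(O(-7, 13), (-6 + 5)²)) + T(86, 26) = (-27643 + 0) + (84 + 86) = -27643 + 170 = -27473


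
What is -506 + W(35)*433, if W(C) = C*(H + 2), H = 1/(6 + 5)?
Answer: 342999/11 ≈ 31182.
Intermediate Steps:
H = 1/11 ≈ 0.090909
W(C) = 23*C/11 (W(C) = C*(1/11 + 2) = C*(23/11) = 23*C/11)
-506 + W(35)*433 = -506 + ((23/11)*35)*433 = -506 + (805/11)*433 = -506 + 348565/11 = 342999/11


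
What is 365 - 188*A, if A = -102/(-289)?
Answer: 5077/17 ≈ 298.65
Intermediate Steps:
A = 6/17 (A = -102*(-1/289) = 6/17 ≈ 0.35294)
365 - 188*A = 365 - 188*6/17 = 365 - 1128/17 = 5077/17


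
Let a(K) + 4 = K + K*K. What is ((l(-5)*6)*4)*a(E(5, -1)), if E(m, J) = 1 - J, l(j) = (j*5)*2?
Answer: -2400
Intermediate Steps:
l(j) = 10*j (l(j) = (5*j)*2 = 10*j)
a(K) = -4 + K + K**2 (a(K) = -4 + (K + K*K) = -4 + (K + K**2) = -4 + K + K**2)
((l(-5)*6)*4)*a(E(5, -1)) = (((10*(-5))*6)*4)*(-4 + (1 - 1*(-1)) + (1 - 1*(-1))**2) = (-50*6*4)*(-4 + (1 + 1) + (1 + 1)**2) = (-300*4)*(-4 + 2 + 2**2) = -1200*(-4 + 2 + 4) = -1200*2 = -2400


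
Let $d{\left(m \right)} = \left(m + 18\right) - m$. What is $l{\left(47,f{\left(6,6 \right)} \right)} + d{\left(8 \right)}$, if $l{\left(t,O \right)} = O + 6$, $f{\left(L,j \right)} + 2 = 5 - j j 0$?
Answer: $27$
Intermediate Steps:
$d{\left(m \right)} = 18$ ($d{\left(m \right)} = \left(18 + m\right) - m = 18$)
$f{\left(L,j \right)} = 3$ ($f{\left(L,j \right)} = -2 - \left(-5 + j j 0\right) = -2 - \left(-5 + j^{2} \cdot 0\right) = -2 + \left(5 - 0\right) = -2 + \left(5 + 0\right) = -2 + 5 = 3$)
$l{\left(t,O \right)} = 6 + O$
$l{\left(47,f{\left(6,6 \right)} \right)} + d{\left(8 \right)} = \left(6 + 3\right) + 18 = 9 + 18 = 27$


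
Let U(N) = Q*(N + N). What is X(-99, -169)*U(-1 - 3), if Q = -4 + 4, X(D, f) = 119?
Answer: 0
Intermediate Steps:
Q = 0
U(N) = 0 (U(N) = 0*(N + N) = 0*(2*N) = 0)
X(-99, -169)*U(-1 - 3) = 119*0 = 0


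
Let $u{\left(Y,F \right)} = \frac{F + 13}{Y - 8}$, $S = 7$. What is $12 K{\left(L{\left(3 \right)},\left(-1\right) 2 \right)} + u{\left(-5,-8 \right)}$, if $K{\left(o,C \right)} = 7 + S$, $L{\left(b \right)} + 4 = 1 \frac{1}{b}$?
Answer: $\frac{2179}{13} \approx 167.62$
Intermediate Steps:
$u{\left(Y,F \right)} = \frac{13 + F}{-8 + Y}$
$L{\left(b \right)} = -4 + \frac{1}{b}$ ($L{\left(b \right)} = -4 + 1 \frac{1}{b} = -4 + \frac{1}{b}$)
$K{\left(o,C \right)} = 14$ ($K{\left(o,C \right)} = 7 + 7 = 14$)
$12 K{\left(L{\left(3 \right)},\left(-1\right) 2 \right)} + u{\left(-5,-8 \right)} = 12 \cdot 14 + \frac{13 - 8}{-8 - 5} = 168 + \frac{1}{-13} \cdot 5 = 168 - \frac{5}{13} = \frac{2179}{13}$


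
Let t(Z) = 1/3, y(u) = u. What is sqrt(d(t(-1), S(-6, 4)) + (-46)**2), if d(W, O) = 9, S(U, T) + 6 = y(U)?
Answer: 5*sqrt(85) ≈ 46.098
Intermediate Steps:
S(U, T) = -6 + U
t(Z) = 1/3 (t(Z) = 1*(1/3) = 1/3)
sqrt(d(t(-1), S(-6, 4)) + (-46)**2) = sqrt(9 + (-46)**2) = sqrt(9 + 2116) = sqrt(2125) = 5*sqrt(85)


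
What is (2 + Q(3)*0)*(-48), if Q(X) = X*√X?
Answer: -96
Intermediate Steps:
Q(X) = X^(3/2)
(2 + Q(3)*0)*(-48) = (2 + 3^(3/2)*0)*(-48) = (2 + (3*√3)*0)*(-48) = (2 + 0)*(-48) = 2*(-48) = -96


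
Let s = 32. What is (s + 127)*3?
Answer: 477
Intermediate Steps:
(s + 127)*3 = (32 + 127)*3 = 159*3 = 477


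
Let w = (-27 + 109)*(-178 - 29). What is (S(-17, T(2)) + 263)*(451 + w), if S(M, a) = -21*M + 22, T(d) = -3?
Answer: -10607766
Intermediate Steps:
S(M, a) = 22 - 21*M
w = -16974 (w = 82*(-207) = -16974)
(S(-17, T(2)) + 263)*(451 + w) = ((22 - 21*(-17)) + 263)*(451 - 16974) = ((22 + 357) + 263)*(-16523) = (379 + 263)*(-16523) = 642*(-16523) = -10607766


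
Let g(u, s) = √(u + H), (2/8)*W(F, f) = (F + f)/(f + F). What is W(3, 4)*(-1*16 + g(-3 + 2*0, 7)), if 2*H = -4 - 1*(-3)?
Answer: -64 + 2*I*√14 ≈ -64.0 + 7.4833*I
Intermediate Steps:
H = -½ (H = (-4 - 1*(-3))/2 = (-4 + 3)/2 = (½)*(-1) = -½ ≈ -0.50000)
W(F, f) = 4 (W(F, f) = 4*((F + f)/(f + F)) = 4*((F + f)/(F + f)) = 4*1 = 4)
g(u, s) = √(-½ + u) (g(u, s) = √(u - ½) = √(-½ + u))
W(3, 4)*(-1*16 + g(-3 + 2*0, 7)) = 4*(-1*16 + √(-2 + 4*(-3 + 2*0))/2) = 4*(-16 + √(-2 + 4*(-3 + 0))/2) = 4*(-16 + √(-2 + 4*(-3))/2) = 4*(-16 + √(-2 - 12)/2) = 4*(-16 + √(-14)/2) = 4*(-16 + (I*√14)/2) = 4*(-16 + I*√14/2) = -64 + 2*I*√14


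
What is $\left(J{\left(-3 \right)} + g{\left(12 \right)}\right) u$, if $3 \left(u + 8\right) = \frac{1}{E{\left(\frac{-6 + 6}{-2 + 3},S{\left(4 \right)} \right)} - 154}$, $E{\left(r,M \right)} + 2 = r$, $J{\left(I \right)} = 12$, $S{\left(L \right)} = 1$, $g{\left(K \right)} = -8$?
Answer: $- \frac{3745}{117} \approx -32.009$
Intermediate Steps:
$E{\left(r,M \right)} = -2 + r$
$u = - \frac{3745}{468}$ ($u = -8 + \frac{1}{3 \left(\left(-2 + \frac{-6 + 6}{-2 + 3}\right) - 154\right)} = -8 + \frac{1}{3 \left(\left(-2 + \frac{0}{1}\right) - 154\right)} = -8 + \frac{1}{3 \left(\left(-2 + 0 \cdot 1\right) - 154\right)} = -8 + \frac{1}{3 \left(\left(-2 + 0\right) - 154\right)} = -8 + \frac{1}{3 \left(-2 - 154\right)} = -8 + \frac{1}{3 \left(-156\right)} = -8 + \frac{1}{3} \left(- \frac{1}{156}\right) = -8 - \frac{1}{468} = - \frac{3745}{468} \approx -8.0021$)
$\left(J{\left(-3 \right)} + g{\left(12 \right)}\right) u = \left(12 - 8\right) \left(- \frac{3745}{468}\right) = 4 \left(- \frac{3745}{468}\right) = - \frac{3745}{117}$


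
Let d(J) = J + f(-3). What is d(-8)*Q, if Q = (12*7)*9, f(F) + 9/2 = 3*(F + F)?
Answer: -23058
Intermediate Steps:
f(F) = -9/2 + 6*F (f(F) = -9/2 + 3*(F + F) = -9/2 + 3*(2*F) = -9/2 + 6*F)
d(J) = -45/2 + J (d(J) = J + (-9/2 + 6*(-3)) = J + (-9/2 - 18) = J - 45/2 = -45/2 + J)
Q = 756 (Q = 84*9 = 756)
d(-8)*Q = (-45/2 - 8)*756 = -61/2*756 = -23058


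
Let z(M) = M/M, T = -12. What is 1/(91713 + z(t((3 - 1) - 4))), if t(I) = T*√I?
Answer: 1/91714 ≈ 1.0903e-5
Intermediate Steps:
t(I) = -12*√I
z(M) = 1
1/(91713 + z(t((3 - 1) - 4))) = 1/(91713 + 1) = 1/91714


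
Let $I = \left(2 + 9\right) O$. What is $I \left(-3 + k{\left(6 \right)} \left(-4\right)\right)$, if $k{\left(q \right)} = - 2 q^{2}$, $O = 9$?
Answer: $28215$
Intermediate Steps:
$I = 99$ ($I = \left(2 + 9\right) 9 = 11 \cdot 9 = 99$)
$I \left(-3 + k{\left(6 \right)} \left(-4\right)\right) = 99 \left(-3 + - 2 \cdot 6^{2} \left(-4\right)\right) = 99 \left(-3 + \left(-2\right) 36 \left(-4\right)\right) = 99 \left(-3 - -288\right) = 99 \left(-3 + 288\right) = 99 \cdot 285 = 28215$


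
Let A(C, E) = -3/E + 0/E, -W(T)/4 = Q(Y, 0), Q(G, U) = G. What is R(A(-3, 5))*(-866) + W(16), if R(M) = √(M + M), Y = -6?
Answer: 24 - 866*I*√30/5 ≈ 24.0 - 948.66*I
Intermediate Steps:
W(T) = 24 (W(T) = -4*(-6) = 24)
A(C, E) = -3/E (A(C, E) = -3/E + 0 = -3/E)
R(M) = √2*√M (R(M) = √(2*M) = √2*√M)
R(A(-3, 5))*(-866) + W(16) = (√2*√(-3/5))*(-866) + 24 = (√2*√(-3*⅕))*(-866) + 24 = (√2*√(-⅗))*(-866) + 24 = (√2*(I*√15/5))*(-866) + 24 = (I*√30/5)*(-866) + 24 = -866*I*√30/5 + 24 = 24 - 866*I*√30/5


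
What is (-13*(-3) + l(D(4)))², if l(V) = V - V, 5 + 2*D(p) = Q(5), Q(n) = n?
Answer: 1521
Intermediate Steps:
D(p) = 0 (D(p) = -5/2 + (½)*5 = -5/2 + 5/2 = 0)
l(V) = 0
(-13*(-3) + l(D(4)))² = (-13*(-3) + 0)² = (39 + 0)² = 39² = 1521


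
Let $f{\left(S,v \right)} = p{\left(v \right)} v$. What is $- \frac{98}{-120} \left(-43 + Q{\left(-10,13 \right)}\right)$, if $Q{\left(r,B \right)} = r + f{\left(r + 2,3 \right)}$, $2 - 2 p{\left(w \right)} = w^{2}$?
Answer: $- \frac{6223}{120} \approx -51.858$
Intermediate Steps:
$p{\left(w \right)} = 1 - \frac{w^{2}}{2}$
$f{\left(S,v \right)} = v \left(1 - \frac{v^{2}}{2}\right)$ ($f{\left(S,v \right)} = \left(1 - \frac{v^{2}}{2}\right) v = v \left(1 - \frac{v^{2}}{2}\right)$)
$Q{\left(r,B \right)} = - \frac{21}{2} + r$ ($Q{\left(r,B \right)} = r + \left(3 - \frac{3^{3}}{2}\right) = r + \left(3 - \frac{27}{2}\right) = r - \frac{21}{2} = - \frac{21}{2} + r$)
$- \frac{98}{-120} \left(-43 + Q{\left(-10,13 \right)}\right) = - \frac{98}{-120} \left(-43 - \frac{41}{2}\right) = \left(-98\right) \left(- \frac{1}{120}\right) \left(-43 - \frac{41}{2}\right) = \frac{49}{60} \left(- \frac{127}{2}\right) = - \frac{6223}{120}$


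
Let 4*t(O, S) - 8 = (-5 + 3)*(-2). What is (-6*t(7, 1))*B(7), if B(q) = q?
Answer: -126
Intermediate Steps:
t(O, S) = 3 (t(O, S) = 2 + ((-5 + 3)*(-2))/4 = 2 + (-2*(-2))/4 = 2 + (¼)*4 = 2 + 1 = 3)
(-6*t(7, 1))*B(7) = -6*3*7 = -18*7 = -126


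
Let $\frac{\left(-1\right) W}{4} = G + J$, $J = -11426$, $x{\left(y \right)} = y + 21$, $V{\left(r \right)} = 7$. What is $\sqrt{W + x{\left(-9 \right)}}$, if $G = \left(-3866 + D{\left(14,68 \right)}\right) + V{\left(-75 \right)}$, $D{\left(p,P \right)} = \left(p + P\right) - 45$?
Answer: $2 \sqrt{15251} \approx 246.99$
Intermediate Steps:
$x{\left(y \right)} = 21 + y$
$D{\left(p,P \right)} = -45 + P + p$ ($D{\left(p,P \right)} = \left(P + p\right) - 45 = -45 + P + p$)
$G = -3822$ ($G = \left(-3866 + \left(-45 + 68 + 14\right)\right) + 7 = \left(-3866 + 37\right) + 7 = -3829 + 7 = -3822$)
$W = 60992$ ($W = - 4 \left(-3822 - 11426\right) = \left(-4\right) \left(-15248\right) = 60992$)
$\sqrt{W + x{\left(-9 \right)}} = \sqrt{60992 + \left(21 - 9\right)} = \sqrt{60992 + 12} = \sqrt{61004} = 2 \sqrt{15251}$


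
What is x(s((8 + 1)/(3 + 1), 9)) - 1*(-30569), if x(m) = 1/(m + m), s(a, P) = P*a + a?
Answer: 1375606/45 ≈ 30569.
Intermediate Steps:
s(a, P) = a + P*a
x(m) = 1/(2*m)
x(s((8 + 1)/(3 + 1), 9)) - 1*(-30569) = 1/(2*((((8 + 1)/(3 + 1))*(1 + 9)))) - 1*(-30569) = 1/(2*(((9/4)*10))) + 30569 = 1/(2*(45/2)) + 30569 = (½)*(2/45) + 30569 = 1/45 + 30569 = 1375606/45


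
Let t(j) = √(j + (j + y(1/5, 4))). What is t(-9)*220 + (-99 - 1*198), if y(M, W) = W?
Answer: -297 + 220*I*√14 ≈ -297.0 + 823.17*I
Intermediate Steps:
t(j) = √(4 + 2*j) (t(j) = √(j + (j + 4)) = √(j + (4 + j)) = √(4 + 2*j))
t(-9)*220 + (-99 - 1*198) = √(4 + 2*(-9))*220 + (-99 - 1*198) = √(4 - 18)*220 + (-99 - 198) = √(-14)*220 - 297 = (I*√14)*220 - 297 = 220*I*√14 - 297 = -297 + 220*I*√14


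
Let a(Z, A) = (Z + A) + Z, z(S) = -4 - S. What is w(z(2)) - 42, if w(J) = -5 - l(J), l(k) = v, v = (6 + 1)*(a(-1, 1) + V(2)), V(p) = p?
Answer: -54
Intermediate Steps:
a(Z, A) = A + 2*Z (a(Z, A) = (A + Z) + Z = A + 2*Z)
v = 7 (v = (6 + 1)*((1 + 2*(-1)) + 2) = 7*((1 - 2) + 2) = 7*(-1 + 2) = 7*1 = 7)
l(k) = 7
w(J) = -12 (w(J) = -5 - 1*7 = -5 - 7 = -12)
w(z(2)) - 42 = -12 - 42 = -54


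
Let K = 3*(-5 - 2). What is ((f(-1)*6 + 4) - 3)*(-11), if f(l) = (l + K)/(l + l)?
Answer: -737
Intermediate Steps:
K = -21 (K = 3*(-7) = -21)
f(l) = (-21 + l)/(2*l) (f(l) = (l - 21)/(l + l) = (-21 + l)/((2*l)) = (-21 + l)*(1/(2*l)) = (-21 + l)/(2*l))
((f(-1)*6 + 4) - 3)*(-11) = ((((½)*(-21 - 1)/(-1))*6 + 4) - 3)*(-11) = ((((½)*(-1)*(-22))*6 + 4) - 3)*(-11) = ((11*6 + 4) - 3)*(-11) = ((66 + 4) - 3)*(-11) = (70 - 3)*(-11) = 67*(-11) = -737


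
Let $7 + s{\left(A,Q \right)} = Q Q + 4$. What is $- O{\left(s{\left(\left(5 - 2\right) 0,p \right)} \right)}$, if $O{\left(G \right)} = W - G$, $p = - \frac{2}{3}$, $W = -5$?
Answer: $\frac{22}{9} \approx 2.4444$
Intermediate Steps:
$p = - \frac{2}{3}$ ($p = \left(-2\right) \frac{1}{3} = - \frac{2}{3} \approx -0.66667$)
$s{\left(A,Q \right)} = -3 + Q^{2}$ ($s{\left(A,Q \right)} = -7 + \left(Q Q + 4\right) = -7 + \left(Q^{2} + 4\right) = -7 + \left(4 + Q^{2}\right) = -3 + Q^{2}$)
$O{\left(G \right)} = -5 - G$
$- O{\left(s{\left(\left(5 - 2\right) 0,p \right)} \right)} = - (-5 - \left(-3 + \left(- \frac{2}{3}\right)^{2}\right)) = - (-5 - \left(-3 + \frac{4}{9}\right)) = - (-5 - - \frac{23}{9}) = - (-5 + \frac{23}{9}) = \left(-1\right) \left(- \frac{22}{9}\right) = \frac{22}{9}$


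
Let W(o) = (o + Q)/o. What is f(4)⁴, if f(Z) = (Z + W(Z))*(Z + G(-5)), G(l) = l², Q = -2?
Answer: 4640470641/16 ≈ 2.9003e+8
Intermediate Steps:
W(o) = (-2 + o)/o (W(o) = (o - 2)/o = (-2 + o)/o)
f(Z) = (25 + Z)*(Z + (-2 + Z)/Z) (f(Z) = (Z + (-2 + Z)/Z)*(Z + (-5)²) = (Z + (-2 + Z)/Z)*(Z + 25) = (Z + (-2 + Z)/Z)*(25 + Z) = (25 + Z)*(Z + (-2 + Z)/Z))
f(4)⁴ = (23 + 4² - 50/4 + 26*4)⁴ = (23 + 16 - 50*¼ + 104)⁴ = (23 + 16 - 25/2 + 104)⁴ = (261/2)⁴ = 4640470641/16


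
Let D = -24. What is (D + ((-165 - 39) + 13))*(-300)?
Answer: 64500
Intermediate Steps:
(D + ((-165 - 39) + 13))*(-300) = (-24 + ((-165 - 39) + 13))*(-300) = (-24 + (-204 + 13))*(-300) = (-24 - 191)*(-300) = -215*(-300) = 64500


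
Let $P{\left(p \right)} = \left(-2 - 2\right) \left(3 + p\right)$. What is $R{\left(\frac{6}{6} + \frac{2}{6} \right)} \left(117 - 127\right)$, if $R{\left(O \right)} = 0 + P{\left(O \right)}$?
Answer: $\frac{520}{3} \approx 173.33$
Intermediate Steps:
$P{\left(p \right)} = -12 - 4 p$ ($P{\left(p \right)} = - 4 \left(3 + p\right) = -12 - 4 p$)
$R{\left(O \right)} = -12 - 4 O$ ($R{\left(O \right)} = 0 - \left(12 + 4 O\right) = -12 - 4 O$)
$R{\left(\frac{6}{6} + \frac{2}{6} \right)} \left(117 - 127\right) = \left(-12 - 4 \left(\frac{6}{6} + \frac{2}{6}\right)\right) \left(117 - 127\right) = \left(-12 - 4 \left(6 \cdot \frac{1}{6} + 2 \cdot \frac{1}{6}\right)\right) \left(-10\right) = \left(-12 - 4 \left(1 + \frac{1}{3}\right)\right) \left(-10\right) = \left(-12 - \frac{16}{3}\right) \left(-10\right) = \left(- \frac{52}{3}\right) \left(-10\right) = \frac{520}{3}$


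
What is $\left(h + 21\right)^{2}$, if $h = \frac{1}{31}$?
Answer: $\frac{425104}{961} \approx 442.36$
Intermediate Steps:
$h = \frac{1}{31} \approx 0.032258$
$\left(h + 21\right)^{2} = \left(\frac{1}{31} + 21\right)^{2} = \left(\frac{652}{31}\right)^{2} = \frac{425104}{961}$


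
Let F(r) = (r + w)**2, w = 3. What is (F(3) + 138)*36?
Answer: 6264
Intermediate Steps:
F(r) = (3 + r)**2 (F(r) = (r + 3)**2 = (3 + r)**2)
(F(3) + 138)*36 = ((3 + 3)**2 + 138)*36 = (6**2 + 138)*36 = (36 + 138)*36 = 174*36 = 6264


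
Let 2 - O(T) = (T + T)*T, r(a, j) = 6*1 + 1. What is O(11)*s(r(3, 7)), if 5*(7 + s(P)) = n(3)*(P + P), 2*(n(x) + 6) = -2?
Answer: 6384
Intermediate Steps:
r(a, j) = 7 (r(a, j) = 6 + 1 = 7)
n(x) = -7 (n(x) = -6 + (½)*(-2) = -6 - 1 = -7)
O(T) = 2 - 2*T² (O(T) = 2 - (T + T)*T = 2 - 2*T*T = 2 - 2*T²)
s(P) = -7 - 14*P/5 (s(P) = -7 + (-7*(P + P))/5 = -7 + (-14*P)/5 = -7 - 14*P/5)
O(11)*s(r(3, 7)) = (2 - 2*11²)*(-7 - 14/5*7) = (2 - 2*121)*(-7 - 98/5) = (2 - 242)*(-133/5) = -240*(-133/5) = 6384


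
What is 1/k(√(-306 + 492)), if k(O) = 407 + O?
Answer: 407/165463 - √186/165463 ≈ 0.0023773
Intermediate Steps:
1/k(√(-306 + 492)) = 1/(407 + √(-306 + 492)) = 1/(407 + √186)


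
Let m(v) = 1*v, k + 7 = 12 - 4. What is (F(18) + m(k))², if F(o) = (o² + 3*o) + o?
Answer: 157609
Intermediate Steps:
F(o) = o² + 4*o
k = 1 (k = -7 + (12 - 4) = -7 + 8 = 1)
m(v) = v
(F(18) + m(k))² = (18*(4 + 18) + 1)² = (18*22 + 1)² = (396 + 1)² = 397² = 157609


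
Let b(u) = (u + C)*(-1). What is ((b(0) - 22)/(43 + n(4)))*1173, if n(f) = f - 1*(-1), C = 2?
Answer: -1173/2 ≈ -586.50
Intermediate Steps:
n(f) = 1 + f (n(f) = f + 1 = 1 + f)
b(u) = -2 - u (b(u) = (u + 2)*(-1) = (2 + u)*(-1) = -2 - u)
((b(0) - 22)/(43 + n(4)))*1173 = (((-2 - 1*0) - 22)/(43 + (1 + 4)))*1173 = (((-2 + 0) - 22)/(43 + 5))*1173 = ((-2 - 22)/48)*1173 = -24*1/48*1173 = -1/2*1173 = -1173/2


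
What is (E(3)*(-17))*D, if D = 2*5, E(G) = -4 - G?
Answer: 1190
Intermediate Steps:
D = 10
(E(3)*(-17))*D = ((-4 - 1*3)*(-17))*10 = ((-4 - 3)*(-17))*10 = -7*(-17)*10 = 119*10 = 1190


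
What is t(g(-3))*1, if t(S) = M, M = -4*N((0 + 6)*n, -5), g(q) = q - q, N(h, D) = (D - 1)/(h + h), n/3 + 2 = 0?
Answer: -⅓ ≈ -0.33333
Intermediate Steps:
n = -6 (n = -6 + 3*0 = -6 + 0 = -6)
N(h, D) = (-1 + D)/(2*h) (N(h, D) = (-1 + D)/((2*h)) = (-1 + D)*(1/(2*h)) = (-1 + D)/(2*h))
g(q) = 0
M = -⅓ (M = -2*(-1 - 5)/((0 + 6)*(-6)) = -2*(-6)/(6*(-6)) = -2*(-6)/(-36) = -2*(-1)*(-6)/36 = -4*1/12 = -⅓ ≈ -0.33333)
t(S) = -⅓
t(g(-3))*1 = -⅓*1 = -⅓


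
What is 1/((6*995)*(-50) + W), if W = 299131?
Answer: 1/631 ≈ 0.0015848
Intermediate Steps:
1/((6*995)*(-50) + W) = 1/((6*995)*(-50) + 299131) = 1/(5970*(-50) + 299131) = 1/(-298500 + 299131) = 1/631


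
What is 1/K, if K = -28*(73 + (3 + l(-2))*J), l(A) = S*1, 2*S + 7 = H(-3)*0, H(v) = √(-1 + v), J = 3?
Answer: -1/2002 ≈ -0.00049950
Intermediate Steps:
S = -7/2 (S = -7/2 + (√(-1 - 3)*0)/2 = -7/2 + (√(-4)*0)/2 = -7/2 + ((2*I)*0)/2 = -7/2 + (½)*0 = -7/2 + 0 = -7/2 ≈ -3.5000)
l(A) = -7/2 (l(A) = -7/2*1 = -7/2)
K = -2002 (K = -28*(73 + (3 - 7/2)*3) = -28*(73 - ½*3) = -28*(73 - 3/2) = -28*143/2 = -2002)
1/K = 1/(-2002) = -1/2002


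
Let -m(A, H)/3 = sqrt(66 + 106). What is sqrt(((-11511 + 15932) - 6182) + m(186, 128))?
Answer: sqrt(-1761 - 6*sqrt(43)) ≈ 42.43*I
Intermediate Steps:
m(A, H) = -6*sqrt(43) (m(A, H) = -3*sqrt(66 + 106) = -6*sqrt(43))
sqrt(((-11511 + 15932) - 6182) + m(186, 128)) = sqrt(((-11511 + 15932) - 6182) - 6*sqrt(43)) = sqrt((4421 - 6182) - 6*sqrt(43)) = sqrt(-1761 - 6*sqrt(43))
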